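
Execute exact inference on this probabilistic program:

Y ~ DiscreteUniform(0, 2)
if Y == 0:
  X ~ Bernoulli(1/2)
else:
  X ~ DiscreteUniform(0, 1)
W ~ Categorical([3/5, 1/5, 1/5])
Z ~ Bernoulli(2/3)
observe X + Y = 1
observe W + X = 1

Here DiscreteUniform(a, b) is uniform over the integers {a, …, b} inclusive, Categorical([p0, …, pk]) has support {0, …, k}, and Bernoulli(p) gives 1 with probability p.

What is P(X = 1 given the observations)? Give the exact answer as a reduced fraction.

P(X = 1 | obs) = 3/4

Enumerate traces; 4 have nonzero weight after conditioning:
  (Y=0, X=1, W=0, Z=0) weight 1/30
  (Y=0, X=1, W=0, Z=1) weight 1/15
  (Y=1, X=0, W=1, Z=0) weight 1/90
  (Y=1, X=0, W=1, Z=1) weight 1/45
Group by X:
  weight(X=0) = 1/30
  weight(X=1) = 1/10
Total weight = 1/30 + 1/10 = 2/15
P(X=0 | obs) = 1/30 / 2/15 = 1/4
P(X=1 | obs) = 1/10 / 2/15 = 3/4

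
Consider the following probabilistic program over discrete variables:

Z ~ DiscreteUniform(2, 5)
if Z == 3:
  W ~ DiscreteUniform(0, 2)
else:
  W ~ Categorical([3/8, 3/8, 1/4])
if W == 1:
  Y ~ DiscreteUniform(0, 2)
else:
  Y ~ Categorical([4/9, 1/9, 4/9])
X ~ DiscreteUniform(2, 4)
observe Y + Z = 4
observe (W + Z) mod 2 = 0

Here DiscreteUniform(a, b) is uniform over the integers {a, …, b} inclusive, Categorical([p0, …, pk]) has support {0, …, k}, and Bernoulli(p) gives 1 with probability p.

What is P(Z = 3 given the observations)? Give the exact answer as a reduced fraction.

Enumerate traces; 15 have nonzero weight after conditioning:
  (Z=2, W=0, Y=2, X=2) weight 1/72
  (Z=2, W=0, Y=2, X=3) weight 1/72
  (Z=2, W=0, Y=2, X=4) weight 1/72
  (Z=2, W=2, Y=2, X=2) weight 1/108
  (Z=2, W=2, Y=2, X=3) weight 1/108
  (Z=2, W=2, Y=2, X=4) weight 1/108
  (Z=3, W=1, Y=1, X=2) weight 1/108
  (Z=3, W=1, Y=1, X=3) weight 1/108
  (Z=4, W=0, Y=0, X=2) weight 1/72
  … 6 more
Group by Z:
  weight(Z=2) = 5/72
  weight(Z=3) = 1/36
  weight(Z=4) = 5/72
Total weight = 5/72 + 1/36 + 5/72 = 1/6
P(Z=2 | obs) = 5/72 / 1/6 = 5/12
P(Z=3 | obs) = 1/36 / 1/6 = 1/6
P(Z=4 | obs) = 5/72 / 1/6 = 5/12

P(Z = 3 | obs) = 1/6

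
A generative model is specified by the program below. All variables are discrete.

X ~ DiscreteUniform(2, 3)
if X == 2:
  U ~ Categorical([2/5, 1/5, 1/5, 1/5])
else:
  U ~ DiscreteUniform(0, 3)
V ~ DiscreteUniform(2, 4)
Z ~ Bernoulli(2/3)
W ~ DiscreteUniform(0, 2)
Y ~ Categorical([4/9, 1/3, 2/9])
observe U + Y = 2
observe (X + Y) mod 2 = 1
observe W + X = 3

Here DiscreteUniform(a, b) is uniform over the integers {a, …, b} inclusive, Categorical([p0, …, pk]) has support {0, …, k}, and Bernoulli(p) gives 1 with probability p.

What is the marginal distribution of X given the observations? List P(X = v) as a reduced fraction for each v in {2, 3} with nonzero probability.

Enumerate traces; 18 have nonzero weight after conditioning:
  (X=2, U=1, V=2, Z=0, W=1, Y=1) weight 1/810
  (X=2, U=1, V=2, Z=1, W=1, Y=1) weight 1/405
  (X=2, U=1, V=3, Z=0, W=1, Y=1) weight 1/810
  (X=2, U=1, V=3, Z=1, W=1, Y=1) weight 1/405
  (X=2, U=1, V=4, Z=0, W=1, Y=1) weight 1/810
  (X=2, U=1, V=4, Z=1, W=1, Y=1) weight 1/405
  (X=3, U=0, V=2, Z=0, W=0, Y=2) weight 1/972
  (X=3, U=0, V=2, Z=1, W=0, Y=2) weight 1/486
  … 10 more
Group by X:
  weight(X=2) = 1/90
  weight(X=3) = 1/36
Total weight = 1/90 + 1/36 = 7/180
P(X=2 | obs) = 1/90 / 7/180 = 2/7
P(X=3 | obs) = 1/36 / 7/180 = 5/7

P(X=2) = 2/7, P(X=3) = 5/7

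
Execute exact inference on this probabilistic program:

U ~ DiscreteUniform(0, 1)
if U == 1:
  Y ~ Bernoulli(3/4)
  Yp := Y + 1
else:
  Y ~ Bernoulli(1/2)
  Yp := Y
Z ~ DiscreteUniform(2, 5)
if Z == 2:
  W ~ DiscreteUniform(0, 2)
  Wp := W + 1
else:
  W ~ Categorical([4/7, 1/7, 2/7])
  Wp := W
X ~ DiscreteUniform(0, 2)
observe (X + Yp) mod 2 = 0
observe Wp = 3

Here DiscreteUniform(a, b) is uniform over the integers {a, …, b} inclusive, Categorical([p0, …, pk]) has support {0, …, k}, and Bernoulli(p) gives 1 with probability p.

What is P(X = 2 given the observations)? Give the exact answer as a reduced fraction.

P(X = 2 | obs) = 5/13

Enumerate traces; 6 have nonzero weight after conditioning:
  (U=0, Y=0, Z=2, W=2, X=0) weight 1/144
  (U=0, Y=0, Z=2, W=2, X=2) weight 1/144
  (U=0, Y=1, Z=2, W=2, X=1) weight 1/144
  (U=1, Y=0, Z=2, W=2, X=1) weight 1/288
  (U=1, Y=1, Z=2, W=2, X=0) weight 1/96
  (U=1, Y=1, Z=2, W=2, X=2) weight 1/96
Group by X:
  weight(X=0) = 5/288
  weight(X=1) = 1/96
  weight(X=2) = 5/288
Total weight = 5/288 + 1/96 + 5/288 = 13/288
P(X=0 | obs) = 5/288 / 13/288 = 5/13
P(X=1 | obs) = 1/96 / 13/288 = 3/13
P(X=2 | obs) = 5/288 / 13/288 = 5/13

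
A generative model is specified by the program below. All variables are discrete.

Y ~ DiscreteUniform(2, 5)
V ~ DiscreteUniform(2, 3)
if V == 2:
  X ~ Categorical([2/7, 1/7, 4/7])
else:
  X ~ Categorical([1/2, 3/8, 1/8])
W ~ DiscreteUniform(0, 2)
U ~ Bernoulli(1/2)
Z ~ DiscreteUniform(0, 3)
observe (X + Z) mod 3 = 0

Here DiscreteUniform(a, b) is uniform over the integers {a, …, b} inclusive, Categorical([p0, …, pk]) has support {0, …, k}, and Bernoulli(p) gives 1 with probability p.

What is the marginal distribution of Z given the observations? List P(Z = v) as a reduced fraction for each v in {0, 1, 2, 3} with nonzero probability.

P(Z=0) = 11/39, P(Z=1) = 1/4, P(Z=2) = 29/156, P(Z=3) = 11/39

Enumerate traces; 192 have nonzero weight after conditioning:
  (Y=2, V=2, X=0, W=0, U=0, Z=0) weight 1/672
  (Y=2, V=2, X=0, W=0, U=0, Z=3) weight 1/672
  (Y=2, V=2, X=0, W=0, U=1, Z=0) weight 1/672
  (Y=2, V=2, X=0, W=0, U=1, Z=3) weight 1/672
  (Y=2, V=2, X=0, W=1, U=0, Z=0) weight 1/672
  (Y=2, V=2, X=0, W=1, U=0, Z=3) weight 1/672
  (Y=2, V=2, X=0, W=1, U=1, Z=0) weight 1/672
  (Y=2, V=2, X=0, W=1, U=1, Z=3) weight 1/672
  (Y=2, V=2, X=1, W=0, U=0, Z=2) weight 1/1344
  (Y=2, V=2, X=2, W=0, U=0, Z=1) weight 1/336
  … 182 more
Group by Z:
  weight(Z=0) = 11/112
  weight(Z=1) = 39/448
  weight(Z=2) = 29/448
  weight(Z=3) = 11/112
Total weight = 11/112 + 39/448 + 29/448 + 11/112 = 39/112
P(Z=0 | obs) = 11/112 / 39/112 = 11/39
P(Z=1 | obs) = 39/448 / 39/112 = 1/4
P(Z=2 | obs) = 29/448 / 39/112 = 29/156
P(Z=3 | obs) = 11/112 / 39/112 = 11/39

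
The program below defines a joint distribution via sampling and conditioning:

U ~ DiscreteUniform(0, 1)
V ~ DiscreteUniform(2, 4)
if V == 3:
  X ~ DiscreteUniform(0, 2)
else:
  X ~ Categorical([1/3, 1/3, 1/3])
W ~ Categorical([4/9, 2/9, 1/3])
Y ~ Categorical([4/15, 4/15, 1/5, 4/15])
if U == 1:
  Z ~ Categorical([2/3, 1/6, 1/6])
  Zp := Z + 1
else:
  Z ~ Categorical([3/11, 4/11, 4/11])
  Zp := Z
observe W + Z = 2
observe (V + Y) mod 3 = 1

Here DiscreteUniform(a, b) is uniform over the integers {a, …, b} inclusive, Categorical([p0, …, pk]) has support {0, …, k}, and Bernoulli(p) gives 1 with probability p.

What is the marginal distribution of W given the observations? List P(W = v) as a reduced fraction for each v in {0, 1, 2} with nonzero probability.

P(W=0) = 35/99, P(W=1) = 35/198, P(W=2) = 31/66

Enumerate traces; 72 have nonzero weight after conditioning:
  (U=0, V=2, X=0, W=0, Y=2, Z=2) weight 8/4455
  (U=0, V=2, X=0, W=1, Y=2, Z=1) weight 4/4455
  (U=0, V=2, X=0, W=2, Y=2, Z=0) weight 1/990
  (U=0, V=2, X=1, W=0, Y=2, Z=2) weight 8/4455
  (U=0, V=2, X=1, W=1, Y=2, Z=1) weight 4/4455
  (U=0, V=2, X=1, W=2, Y=2, Z=0) weight 1/990
  (U=0, V=2, X=2, W=0, Y=2, Z=2) weight 8/4455
  (U=0, V=2, X=2, W=1, Y=2, Z=1) weight 4/4455
  … 64 more
Group by W:
  weight(W=0) = 35/891
  weight(W=1) = 35/1782
  weight(W=2) = 31/594
Total weight = 35/891 + 35/1782 + 31/594 = 1/9
P(W=0 | obs) = 35/891 / 1/9 = 35/99
P(W=1 | obs) = 35/1782 / 1/9 = 35/198
P(W=2 | obs) = 31/594 / 1/9 = 31/66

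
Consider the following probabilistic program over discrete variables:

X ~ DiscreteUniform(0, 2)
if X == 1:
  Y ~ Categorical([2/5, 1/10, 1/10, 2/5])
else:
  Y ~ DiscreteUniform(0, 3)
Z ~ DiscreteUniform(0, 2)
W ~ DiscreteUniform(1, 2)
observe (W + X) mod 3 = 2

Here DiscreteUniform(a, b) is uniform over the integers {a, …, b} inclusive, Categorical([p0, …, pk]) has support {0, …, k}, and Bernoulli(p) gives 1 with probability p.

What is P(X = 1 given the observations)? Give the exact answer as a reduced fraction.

Enumerate traces; 24 have nonzero weight after conditioning:
  (X=0, Y=0, Z=0, W=2) weight 1/72
  (X=0, Y=0, Z=1, W=2) weight 1/72
  (X=0, Y=0, Z=2, W=2) weight 1/72
  (X=0, Y=1, Z=0, W=2) weight 1/72
  (X=0, Y=1, Z=1, W=2) weight 1/72
  (X=0, Y=1, Z=2, W=2) weight 1/72
  (X=0, Y=2, Z=0, W=2) weight 1/72
  (X=0, Y=2, Z=1, W=2) weight 1/72
  (X=1, Y=0, Z=0, W=1) weight 1/45
  … 15 more
Group by X:
  weight(X=0) = 1/6
  weight(X=1) = 1/6
Total weight = 1/6 + 1/6 = 1/3
P(X=0 | obs) = 1/6 / 1/3 = 1/2
P(X=1 | obs) = 1/6 / 1/3 = 1/2

P(X = 1 | obs) = 1/2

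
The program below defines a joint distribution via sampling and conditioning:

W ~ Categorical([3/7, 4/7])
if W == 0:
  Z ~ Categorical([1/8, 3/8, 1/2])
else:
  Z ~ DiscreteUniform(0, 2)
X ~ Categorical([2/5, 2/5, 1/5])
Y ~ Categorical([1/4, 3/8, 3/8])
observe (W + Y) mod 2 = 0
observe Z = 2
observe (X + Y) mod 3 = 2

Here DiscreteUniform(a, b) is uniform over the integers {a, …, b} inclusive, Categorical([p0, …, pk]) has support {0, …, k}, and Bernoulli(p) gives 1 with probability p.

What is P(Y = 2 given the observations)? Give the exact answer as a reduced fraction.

P(Y = 2 | obs) = 9/20

Enumerate traces; 3 have nonzero weight after conditioning:
  (W=0, Z=2, X=0, Y=2) weight 9/280
  (W=0, Z=2, X=2, Y=0) weight 3/280
  (W=1, Z=2, X=1, Y=1) weight 1/35
Group by Y:
  weight(Y=0) = 3/280
  weight(Y=1) = 1/35
  weight(Y=2) = 9/280
Total weight = 3/280 + 1/35 + 9/280 = 1/14
P(Y=0 | obs) = 3/280 / 1/14 = 3/20
P(Y=1 | obs) = 1/35 / 1/14 = 2/5
P(Y=2 | obs) = 9/280 / 1/14 = 9/20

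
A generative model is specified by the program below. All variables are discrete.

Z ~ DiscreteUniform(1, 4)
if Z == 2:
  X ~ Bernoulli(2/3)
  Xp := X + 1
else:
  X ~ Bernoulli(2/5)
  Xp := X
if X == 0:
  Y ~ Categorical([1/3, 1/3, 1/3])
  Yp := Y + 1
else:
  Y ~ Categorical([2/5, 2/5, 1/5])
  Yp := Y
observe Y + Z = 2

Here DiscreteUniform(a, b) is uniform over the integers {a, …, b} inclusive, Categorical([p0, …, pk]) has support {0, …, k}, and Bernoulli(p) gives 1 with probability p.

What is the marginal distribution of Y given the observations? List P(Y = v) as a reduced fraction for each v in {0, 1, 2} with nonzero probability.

Enumerate traces; 4 have nonzero weight after conditioning:
  (Z=1, X=0, Y=1) weight 1/20
  (Z=1, X=1, Y=1) weight 1/25
  (Z=2, X=0, Y=0) weight 1/36
  (Z=2, X=1, Y=0) weight 1/15
Group by Y:
  weight(Y=0) = 17/180
  weight(Y=1) = 9/100
Total weight = 17/180 + 9/100 = 83/450
P(Y=0 | obs) = 17/180 / 83/450 = 85/166
P(Y=1 | obs) = 9/100 / 83/450 = 81/166

P(Y=0) = 85/166, P(Y=1) = 81/166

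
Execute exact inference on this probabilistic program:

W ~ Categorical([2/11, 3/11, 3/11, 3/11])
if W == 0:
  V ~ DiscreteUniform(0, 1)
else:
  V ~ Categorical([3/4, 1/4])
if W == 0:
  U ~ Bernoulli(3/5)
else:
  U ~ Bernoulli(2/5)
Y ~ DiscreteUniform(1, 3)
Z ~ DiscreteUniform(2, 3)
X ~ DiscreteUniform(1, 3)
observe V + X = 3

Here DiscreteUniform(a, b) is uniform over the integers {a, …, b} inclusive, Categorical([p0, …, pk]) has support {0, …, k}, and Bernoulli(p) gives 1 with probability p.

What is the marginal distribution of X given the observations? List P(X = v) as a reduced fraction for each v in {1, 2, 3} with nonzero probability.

P(X=2) = 13/44, P(X=3) = 31/44

Enumerate traces; 96 have nonzero weight after conditioning:
  (W=0, V=0, U=0, Y=1, Z=2, X=3) weight 1/495
  (W=0, V=0, U=0, Y=1, Z=3, X=3) weight 1/495
  (W=0, V=0, U=0, Y=2, Z=2, X=3) weight 1/495
  (W=0, V=0, U=0, Y=2, Z=3, X=3) weight 1/495
  (W=0, V=0, U=0, Y=3, Z=2, X=3) weight 1/495
  (W=0, V=0, U=0, Y=3, Z=3, X=3) weight 1/495
  (W=0, V=0, U=1, Y=1, Z=2, X=3) weight 1/330
  (W=0, V=0, U=1, Y=1, Z=3, X=3) weight 1/330
  (W=0, V=1, U=0, Y=1, Z=2, X=2) weight 1/495
  … 87 more
Group by X:
  weight(X=2) = 13/132
  weight(X=3) = 31/132
Total weight = 13/132 + 31/132 = 1/3
P(X=2 | obs) = 13/132 / 1/3 = 13/44
P(X=3 | obs) = 31/132 / 1/3 = 31/44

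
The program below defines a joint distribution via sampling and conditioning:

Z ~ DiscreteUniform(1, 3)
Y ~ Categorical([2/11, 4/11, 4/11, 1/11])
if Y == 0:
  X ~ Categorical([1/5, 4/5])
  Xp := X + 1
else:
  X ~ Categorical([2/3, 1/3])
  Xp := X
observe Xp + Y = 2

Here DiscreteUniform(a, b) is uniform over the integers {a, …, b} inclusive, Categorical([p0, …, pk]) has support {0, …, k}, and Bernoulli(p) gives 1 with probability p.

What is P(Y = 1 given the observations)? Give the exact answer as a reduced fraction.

Enumerate traces; 9 have nonzero weight after conditioning:
  (Z=1, Y=0, X=1) weight 8/165
  (Z=1, Y=1, X=1) weight 4/99
  (Z=1, Y=2, X=0) weight 8/99
  (Z=2, Y=0, X=1) weight 8/165
  (Z=2, Y=1, X=1) weight 4/99
  (Z=2, Y=2, X=0) weight 8/99
  (Z=3, Y=0, X=1) weight 8/165
  (Z=3, Y=1, X=1) weight 4/99
  … 1 more
Group by Y:
  weight(Y=0) = 8/55
  weight(Y=1) = 4/33
  weight(Y=2) = 8/33
Total weight = 8/55 + 4/33 + 8/33 = 28/55
P(Y=0 | obs) = 8/55 / 28/55 = 2/7
P(Y=1 | obs) = 4/33 / 28/55 = 5/21
P(Y=2 | obs) = 8/33 / 28/55 = 10/21

P(Y = 1 | obs) = 5/21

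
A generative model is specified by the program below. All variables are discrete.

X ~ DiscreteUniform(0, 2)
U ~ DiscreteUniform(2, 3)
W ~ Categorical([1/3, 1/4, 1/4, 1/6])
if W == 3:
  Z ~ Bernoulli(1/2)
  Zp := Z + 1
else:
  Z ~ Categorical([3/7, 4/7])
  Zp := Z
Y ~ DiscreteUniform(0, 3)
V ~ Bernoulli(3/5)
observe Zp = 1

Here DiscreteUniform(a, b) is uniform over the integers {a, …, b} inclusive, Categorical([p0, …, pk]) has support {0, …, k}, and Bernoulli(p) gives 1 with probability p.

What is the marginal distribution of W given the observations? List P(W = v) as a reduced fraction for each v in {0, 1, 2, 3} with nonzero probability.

Enumerate traces; 192 have nonzero weight after conditioning:
  (X=0, U=2, W=0, Z=1, Y=0, V=0) weight 1/315
  (X=0, U=2, W=0, Z=1, Y=0, V=1) weight 1/210
  (X=0, U=2, W=0, Z=1, Y=1, V=0) weight 1/315
  (X=0, U=2, W=0, Z=1, Y=1, V=1) weight 1/210
  (X=0, U=2, W=0, Z=1, Y=2, V=0) weight 1/315
  (X=0, U=2, W=0, Z=1, Y=2, V=1) weight 1/210
  (X=0, U=2, W=0, Z=1, Y=3, V=0) weight 1/315
  (X=0, U=2, W=0, Z=1, Y=3, V=1) weight 1/210
  (X=0, U=2, W=1, Z=1, Y=0, V=0) weight 1/420
  (X=0, U=2, W=2, Z=1, Y=0, V=0) weight 1/420
  … 182 more
Group by W:
  weight(W=0) = 4/21
  weight(W=1) = 1/7
  weight(W=2) = 1/7
  weight(W=3) = 1/12
Total weight = 4/21 + 1/7 + 1/7 + 1/12 = 47/84
P(W=0 | obs) = 4/21 / 47/84 = 16/47
P(W=1 | obs) = 1/7 / 47/84 = 12/47
P(W=2 | obs) = 1/7 / 47/84 = 12/47
P(W=3 | obs) = 1/12 / 47/84 = 7/47

P(W=0) = 16/47, P(W=1) = 12/47, P(W=2) = 12/47, P(W=3) = 7/47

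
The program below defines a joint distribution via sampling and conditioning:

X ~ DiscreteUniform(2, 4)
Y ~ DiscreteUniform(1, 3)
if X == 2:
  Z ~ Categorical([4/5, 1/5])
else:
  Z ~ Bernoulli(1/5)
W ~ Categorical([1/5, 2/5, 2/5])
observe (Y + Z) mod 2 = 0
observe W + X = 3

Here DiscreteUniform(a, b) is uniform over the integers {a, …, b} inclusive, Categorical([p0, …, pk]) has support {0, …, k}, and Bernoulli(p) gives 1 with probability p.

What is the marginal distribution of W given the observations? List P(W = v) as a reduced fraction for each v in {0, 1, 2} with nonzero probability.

P(W=0) = 1/3, P(W=1) = 2/3

Enumerate traces; 6 have nonzero weight after conditioning:
  (X=2, Y=1, Z=1, W=1) weight 2/225
  (X=2, Y=2, Z=0, W=1) weight 8/225
  (X=2, Y=3, Z=1, W=1) weight 2/225
  (X=3, Y=1, Z=1, W=0) weight 1/225
  (X=3, Y=2, Z=0, W=0) weight 4/225
  (X=3, Y=3, Z=1, W=0) weight 1/225
Group by W:
  weight(W=0) = 2/75
  weight(W=1) = 4/75
Total weight = 2/75 + 4/75 = 2/25
P(W=0 | obs) = 2/75 / 2/25 = 1/3
P(W=1 | obs) = 4/75 / 2/25 = 2/3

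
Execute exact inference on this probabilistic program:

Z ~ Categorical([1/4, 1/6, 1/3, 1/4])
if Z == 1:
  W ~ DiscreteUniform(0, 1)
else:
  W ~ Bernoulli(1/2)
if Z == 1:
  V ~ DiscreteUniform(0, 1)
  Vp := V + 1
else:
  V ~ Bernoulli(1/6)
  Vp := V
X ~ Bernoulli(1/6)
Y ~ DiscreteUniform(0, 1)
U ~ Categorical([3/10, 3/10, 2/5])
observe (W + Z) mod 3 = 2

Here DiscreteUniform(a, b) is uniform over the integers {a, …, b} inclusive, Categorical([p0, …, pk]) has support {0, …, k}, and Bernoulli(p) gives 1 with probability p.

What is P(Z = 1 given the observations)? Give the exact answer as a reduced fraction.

P(Z = 1 | obs) = 1/3

Enumerate traces; 48 have nonzero weight after conditioning:
  (Z=1, W=1, V=0, X=0, Y=0, U=0) weight 1/192
  (Z=1, W=1, V=0, X=0, Y=0, U=1) weight 1/192
  (Z=1, W=1, V=0, X=0, Y=0, U=2) weight 1/144
  (Z=1, W=1, V=0, X=0, Y=1, U=0) weight 1/192
  (Z=1, W=1, V=0, X=0, Y=1, U=1) weight 1/192
  (Z=1, W=1, V=0, X=0, Y=1, U=2) weight 1/144
  (Z=1, W=1, V=0, X=1, Y=0, U=0) weight 1/960
  (Z=1, W=1, V=0, X=1, Y=0, U=1) weight 1/960
  (Z=2, W=0, V=0, X=0, Y=0, U=0) weight 5/288
  … 39 more
Group by Z:
  weight(Z=1) = 1/12
  weight(Z=2) = 1/6
Total weight = 1/12 + 1/6 = 1/4
P(Z=1 | obs) = 1/12 / 1/4 = 1/3
P(Z=2 | obs) = 1/6 / 1/4 = 2/3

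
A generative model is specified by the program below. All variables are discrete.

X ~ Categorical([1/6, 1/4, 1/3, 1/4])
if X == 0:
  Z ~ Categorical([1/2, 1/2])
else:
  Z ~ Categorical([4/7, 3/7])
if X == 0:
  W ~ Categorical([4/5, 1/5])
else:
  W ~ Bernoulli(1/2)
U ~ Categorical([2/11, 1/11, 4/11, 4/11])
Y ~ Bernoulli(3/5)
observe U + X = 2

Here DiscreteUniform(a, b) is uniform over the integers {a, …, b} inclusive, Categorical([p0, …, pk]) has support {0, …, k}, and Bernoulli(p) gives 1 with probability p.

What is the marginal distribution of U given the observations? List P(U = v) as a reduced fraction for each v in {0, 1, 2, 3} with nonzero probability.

P(U=0) = 8/19, P(U=1) = 3/19, P(U=2) = 8/19

Enumerate traces; 24 have nonzero weight after conditioning:
  (X=0, Z=0, W=0, U=2, Y=0) weight 8/825
  (X=0, Z=0, W=0, U=2, Y=1) weight 4/275
  (X=0, Z=0, W=1, U=2, Y=0) weight 2/825
  (X=0, Z=0, W=1, U=2, Y=1) weight 1/275
  (X=0, Z=1, W=0, U=2, Y=0) weight 8/825
  (X=0, Z=1, W=0, U=2, Y=1) weight 4/275
  (X=0, Z=1, W=1, U=2, Y=0) weight 2/825
  (X=0, Z=1, W=1, U=2, Y=1) weight 1/275
  (X=1, Z=0, W=0, U=1, Y=0) weight 1/385
  (X=2, Z=0, W=0, U=0, Y=0) weight 8/1155
  … 14 more
Group by U:
  weight(U=0) = 2/33
  weight(U=1) = 1/44
  weight(U=2) = 2/33
Total weight = 2/33 + 1/44 + 2/33 = 19/132
P(U=0 | obs) = 2/33 / 19/132 = 8/19
P(U=1 | obs) = 1/44 / 19/132 = 3/19
P(U=2 | obs) = 2/33 / 19/132 = 8/19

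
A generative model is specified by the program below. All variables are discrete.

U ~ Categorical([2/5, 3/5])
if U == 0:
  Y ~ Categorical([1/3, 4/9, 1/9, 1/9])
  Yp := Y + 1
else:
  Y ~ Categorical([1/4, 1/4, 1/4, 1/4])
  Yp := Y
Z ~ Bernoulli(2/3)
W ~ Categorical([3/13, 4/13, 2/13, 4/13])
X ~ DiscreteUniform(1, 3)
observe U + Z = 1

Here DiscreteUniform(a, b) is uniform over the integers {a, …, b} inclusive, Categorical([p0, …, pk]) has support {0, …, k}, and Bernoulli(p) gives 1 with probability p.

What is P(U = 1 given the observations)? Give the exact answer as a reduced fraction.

Enumerate traces; 96 have nonzero weight after conditioning:
  (U=0, Y=0, Z=1, W=0, X=1) weight 4/585
  (U=0, Y=0, Z=1, W=0, X=2) weight 4/585
  (U=0, Y=0, Z=1, W=0, X=3) weight 4/585
  (U=0, Y=0, Z=1, W=1, X=1) weight 16/1755
  (U=0, Y=0, Z=1, W=1, X=2) weight 16/1755
  (U=0, Y=0, Z=1, W=1, X=3) weight 16/1755
  (U=0, Y=0, Z=1, W=2, X=1) weight 8/1755
  (U=0, Y=0, Z=1, W=2, X=2) weight 8/1755
  (U=1, Y=0, Z=0, W=0, X=1) weight 1/260
  … 87 more
Group by U:
  weight(U=0) = 4/15
  weight(U=1) = 1/5
Total weight = 4/15 + 1/5 = 7/15
P(U=0 | obs) = 4/15 / 7/15 = 4/7
P(U=1 | obs) = 1/5 / 7/15 = 3/7

P(U = 1 | obs) = 3/7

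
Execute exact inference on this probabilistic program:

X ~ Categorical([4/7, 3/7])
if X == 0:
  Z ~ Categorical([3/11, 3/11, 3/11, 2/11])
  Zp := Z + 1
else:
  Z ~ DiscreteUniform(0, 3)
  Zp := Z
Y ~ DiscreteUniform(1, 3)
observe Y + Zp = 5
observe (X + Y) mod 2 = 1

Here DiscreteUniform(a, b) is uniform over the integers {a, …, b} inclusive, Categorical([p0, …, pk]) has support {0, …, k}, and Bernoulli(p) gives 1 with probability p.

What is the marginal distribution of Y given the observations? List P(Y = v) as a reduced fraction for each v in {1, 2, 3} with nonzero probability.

Enumerate traces; 3 have nonzero weight after conditioning:
  (X=0, Z=1, Y=3) weight 4/77
  (X=0, Z=3, Y=1) weight 8/231
  (X=1, Z=3, Y=2) weight 1/28
Group by Y:
  weight(Y=1) = 8/231
  weight(Y=2) = 1/28
  weight(Y=3) = 4/77
Total weight = 8/231 + 1/28 + 4/77 = 113/924
P(Y=1 | obs) = 8/231 / 113/924 = 32/113
P(Y=2 | obs) = 1/28 / 113/924 = 33/113
P(Y=3 | obs) = 4/77 / 113/924 = 48/113

P(Y=1) = 32/113, P(Y=2) = 33/113, P(Y=3) = 48/113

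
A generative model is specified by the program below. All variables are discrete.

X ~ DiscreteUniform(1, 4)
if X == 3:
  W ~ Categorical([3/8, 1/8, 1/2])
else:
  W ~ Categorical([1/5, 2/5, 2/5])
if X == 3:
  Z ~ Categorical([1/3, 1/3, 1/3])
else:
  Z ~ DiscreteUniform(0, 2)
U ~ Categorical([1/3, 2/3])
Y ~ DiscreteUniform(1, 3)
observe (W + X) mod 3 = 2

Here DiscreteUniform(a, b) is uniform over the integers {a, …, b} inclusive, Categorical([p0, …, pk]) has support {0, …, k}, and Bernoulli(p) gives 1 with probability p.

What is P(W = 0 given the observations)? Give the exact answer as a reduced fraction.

P(W = 0 | obs) = 2/15

Enumerate traces; 72 have nonzero weight after conditioning:
  (X=1, W=1, Z=0, U=0, Y=1) weight 1/270
  (X=1, W=1, Z=0, U=0, Y=2) weight 1/270
  (X=1, W=1, Z=0, U=0, Y=3) weight 1/270
  (X=1, W=1, Z=0, U=1, Y=1) weight 1/135
  (X=1, W=1, Z=0, U=1, Y=2) weight 1/135
  (X=1, W=1, Z=0, U=1, Y=3) weight 1/135
  (X=1, W=1, Z=1, U=0, Y=1) weight 1/270
  (X=1, W=1, Z=1, U=0, Y=2) weight 1/270
  (X=2, W=0, Z=0, U=0, Y=1) weight 1/540
  (X=3, W=2, Z=0, U=0, Y=1) weight 1/216
  … 62 more
Group by W:
  weight(W=0) = 1/20
  weight(W=1) = 1/5
  weight(W=2) = 1/8
Total weight = 1/20 + 1/5 + 1/8 = 3/8
P(W=0 | obs) = 1/20 / 3/8 = 2/15
P(W=1 | obs) = 1/5 / 3/8 = 8/15
P(W=2 | obs) = 1/8 / 3/8 = 1/3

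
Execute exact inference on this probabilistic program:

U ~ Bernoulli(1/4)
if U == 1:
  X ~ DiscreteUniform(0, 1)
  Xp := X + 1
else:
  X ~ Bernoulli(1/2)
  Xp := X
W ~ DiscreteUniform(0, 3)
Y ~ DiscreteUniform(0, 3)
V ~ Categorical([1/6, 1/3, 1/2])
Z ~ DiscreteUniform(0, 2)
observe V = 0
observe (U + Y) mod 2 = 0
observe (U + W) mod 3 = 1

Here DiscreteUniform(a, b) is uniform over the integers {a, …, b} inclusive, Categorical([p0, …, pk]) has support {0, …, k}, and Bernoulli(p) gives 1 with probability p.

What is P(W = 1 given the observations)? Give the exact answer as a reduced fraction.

P(W = 1 | obs) = 3/5

Enumerate traces; 36 have nonzero weight after conditioning:
  (U=0, X=0, W=1, Y=0, V=0, Z=0) weight 1/768
  (U=0, X=0, W=1, Y=0, V=0, Z=1) weight 1/768
  (U=0, X=0, W=1, Y=0, V=0, Z=2) weight 1/768
  (U=0, X=0, W=1, Y=2, V=0, Z=0) weight 1/768
  (U=0, X=0, W=1, Y=2, V=0, Z=1) weight 1/768
  (U=0, X=0, W=1, Y=2, V=0, Z=2) weight 1/768
  (U=0, X=1, W=1, Y=0, V=0, Z=0) weight 1/768
  (U=0, X=1, W=1, Y=0, V=0, Z=1) weight 1/768
  (U=1, X=0, W=0, Y=1, V=0, Z=0) weight 1/2304
  (U=1, X=0, W=3, Y=1, V=0, Z=0) weight 1/2304
  … 26 more
Group by W:
  weight(W=0) = 1/192
  weight(W=1) = 1/64
  weight(W=3) = 1/192
Total weight = 1/192 + 1/64 + 1/192 = 5/192
P(W=0 | obs) = 1/192 / 5/192 = 1/5
P(W=1 | obs) = 1/64 / 5/192 = 3/5
P(W=3 | obs) = 1/192 / 5/192 = 1/5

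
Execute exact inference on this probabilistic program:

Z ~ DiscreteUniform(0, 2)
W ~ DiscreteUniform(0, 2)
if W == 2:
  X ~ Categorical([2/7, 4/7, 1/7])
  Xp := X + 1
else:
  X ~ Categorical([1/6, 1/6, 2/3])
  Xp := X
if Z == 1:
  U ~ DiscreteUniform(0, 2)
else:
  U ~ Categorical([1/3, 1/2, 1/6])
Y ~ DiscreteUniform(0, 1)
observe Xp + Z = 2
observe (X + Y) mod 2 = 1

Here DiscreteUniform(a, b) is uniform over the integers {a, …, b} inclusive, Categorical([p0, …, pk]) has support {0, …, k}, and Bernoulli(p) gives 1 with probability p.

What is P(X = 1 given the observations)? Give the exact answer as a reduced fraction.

Enumerate traces; 24 have nonzero weight after conditioning:
  (Z=0, W=0, X=2, U=0, Y=1) weight 1/81
  (Z=0, W=0, X=2, U=1, Y=1) weight 1/54
  (Z=0, W=0, X=2, U=2, Y=1) weight 1/162
  (Z=0, W=1, X=2, U=0, Y=1) weight 1/81
  (Z=0, W=1, X=2, U=1, Y=1) weight 1/54
  (Z=0, W=1, X=2, U=2, Y=1) weight 1/162
  (Z=0, W=2, X=1, U=0, Y=0) weight 2/189
  (Z=0, W=2, X=1, U=1, Y=0) weight 1/63
  (Z=1, W=2, X=0, U=0, Y=1) weight 1/189
  … 15 more
Group by X:
  weight(X=0) = 13/378
  weight(X=1) = 19/378
  weight(X=2) = 2/27
Total weight = 13/378 + 19/378 + 2/27 = 10/63
P(X=0 | obs) = 13/378 / 10/63 = 13/60
P(X=1 | obs) = 19/378 / 10/63 = 19/60
P(X=2 | obs) = 2/27 / 10/63 = 7/15

P(X = 1 | obs) = 19/60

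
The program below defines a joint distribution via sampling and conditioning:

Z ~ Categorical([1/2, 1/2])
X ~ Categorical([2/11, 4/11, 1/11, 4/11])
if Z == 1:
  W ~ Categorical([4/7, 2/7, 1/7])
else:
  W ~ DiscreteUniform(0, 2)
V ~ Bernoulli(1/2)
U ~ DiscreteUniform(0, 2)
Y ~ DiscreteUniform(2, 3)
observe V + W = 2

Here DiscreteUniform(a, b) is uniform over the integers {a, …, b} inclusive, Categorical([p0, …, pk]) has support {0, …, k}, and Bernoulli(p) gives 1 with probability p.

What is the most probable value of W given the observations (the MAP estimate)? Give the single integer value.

Enumerate traces; 96 have nonzero weight after conditioning:
  (Z=0, X=0, W=1, V=1, U=0, Y=2) weight 1/396
  (Z=0, X=0, W=1, V=1, U=0, Y=3) weight 1/396
  (Z=0, X=0, W=1, V=1, U=1, Y=2) weight 1/396
  (Z=0, X=0, W=1, V=1, U=1, Y=3) weight 1/396
  (Z=0, X=0, W=1, V=1, U=2, Y=2) weight 1/396
  (Z=0, X=0, W=1, V=1, U=2, Y=3) weight 1/396
  (Z=0, X=0, W=2, V=0, U=0, Y=2) weight 1/396
  (Z=0, X=0, W=2, V=0, U=0, Y=3) weight 1/396
  … 88 more
Group by W:
  weight(W=1) = 13/84
  weight(W=2) = 5/42
Total weight = 13/84 + 5/42 = 23/84
P(W=1 | obs) = 13/84 / 23/84 = 13/23
P(W=2 | obs) = 5/42 / 23/84 = 10/23
argmax = 1

argmax_v P(W = v | obs) = 1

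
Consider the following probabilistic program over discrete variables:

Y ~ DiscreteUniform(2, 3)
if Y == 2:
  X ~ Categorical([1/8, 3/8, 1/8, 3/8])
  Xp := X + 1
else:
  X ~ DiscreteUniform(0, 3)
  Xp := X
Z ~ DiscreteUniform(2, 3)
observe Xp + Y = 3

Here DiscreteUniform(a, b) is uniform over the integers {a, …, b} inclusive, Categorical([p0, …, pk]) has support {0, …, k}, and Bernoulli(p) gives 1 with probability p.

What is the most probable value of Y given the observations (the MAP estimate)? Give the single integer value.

Enumerate traces; 4 have nonzero weight after conditioning:
  (Y=2, X=0, Z=2) weight 1/32
  (Y=2, X=0, Z=3) weight 1/32
  (Y=3, X=0, Z=2) weight 1/16
  (Y=3, X=0, Z=3) weight 1/16
Group by Y:
  weight(Y=2) = 1/16
  weight(Y=3) = 1/8
Total weight = 1/16 + 1/8 = 3/16
P(Y=2 | obs) = 1/16 / 3/16 = 1/3
P(Y=3 | obs) = 1/8 / 3/16 = 2/3
argmax = 3

argmax_v P(Y = v | obs) = 3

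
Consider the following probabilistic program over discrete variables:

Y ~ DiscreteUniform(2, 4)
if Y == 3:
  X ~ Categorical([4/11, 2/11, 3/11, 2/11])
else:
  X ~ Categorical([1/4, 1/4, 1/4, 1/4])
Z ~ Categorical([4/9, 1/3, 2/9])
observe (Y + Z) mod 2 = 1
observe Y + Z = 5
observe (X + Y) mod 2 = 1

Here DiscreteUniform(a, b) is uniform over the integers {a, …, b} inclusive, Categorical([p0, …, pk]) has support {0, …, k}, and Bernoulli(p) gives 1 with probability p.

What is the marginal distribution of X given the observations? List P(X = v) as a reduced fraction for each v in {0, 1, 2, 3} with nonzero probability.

P(X=0) = 16/61, P(X=1) = 33/122, P(X=2) = 12/61, P(X=3) = 33/122

Enumerate traces; 4 have nonzero weight after conditioning:
  (Y=3, X=0, Z=2) weight 8/297
  (Y=3, X=2, Z=2) weight 2/99
  (Y=4, X=1, Z=1) weight 1/36
  (Y=4, X=3, Z=1) weight 1/36
Group by X:
  weight(X=0) = 8/297
  weight(X=1) = 1/36
  weight(X=2) = 2/99
  weight(X=3) = 1/36
Total weight = 8/297 + 1/36 + 2/99 + 1/36 = 61/594
P(X=0 | obs) = 8/297 / 61/594 = 16/61
P(X=1 | obs) = 1/36 / 61/594 = 33/122
P(X=2 | obs) = 2/99 / 61/594 = 12/61
P(X=3 | obs) = 1/36 / 61/594 = 33/122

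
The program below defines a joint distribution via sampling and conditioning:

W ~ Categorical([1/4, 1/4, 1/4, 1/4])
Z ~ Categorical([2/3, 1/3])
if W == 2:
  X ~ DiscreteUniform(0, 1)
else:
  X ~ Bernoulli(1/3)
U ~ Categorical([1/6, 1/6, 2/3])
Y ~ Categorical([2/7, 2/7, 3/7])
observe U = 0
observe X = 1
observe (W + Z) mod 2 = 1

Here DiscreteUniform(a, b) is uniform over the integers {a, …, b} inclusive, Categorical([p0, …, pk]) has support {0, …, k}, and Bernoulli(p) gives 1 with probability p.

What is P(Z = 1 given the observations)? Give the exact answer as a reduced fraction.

P(Z = 1 | obs) = 5/13

Enumerate traces; 12 have nonzero weight after conditioning:
  (W=0, Z=1, X=1, U=0, Y=0) weight 1/756
  (W=0, Z=1, X=1, U=0, Y=1) weight 1/756
  (W=0, Z=1, X=1, U=0, Y=2) weight 1/504
  (W=1, Z=0, X=1, U=0, Y=0) weight 1/378
  (W=1, Z=0, X=1, U=0, Y=1) weight 1/378
  (W=1, Z=0, X=1, U=0, Y=2) weight 1/252
  (W=2, Z=1, X=1, U=0, Y=0) weight 1/504
  (W=2, Z=1, X=1, U=0, Y=1) weight 1/504
  … 4 more
Group by Z:
  weight(Z=0) = 1/54
  weight(Z=1) = 5/432
Total weight = 1/54 + 5/432 = 13/432
P(Z=0 | obs) = 1/54 / 13/432 = 8/13
P(Z=1 | obs) = 5/432 / 13/432 = 5/13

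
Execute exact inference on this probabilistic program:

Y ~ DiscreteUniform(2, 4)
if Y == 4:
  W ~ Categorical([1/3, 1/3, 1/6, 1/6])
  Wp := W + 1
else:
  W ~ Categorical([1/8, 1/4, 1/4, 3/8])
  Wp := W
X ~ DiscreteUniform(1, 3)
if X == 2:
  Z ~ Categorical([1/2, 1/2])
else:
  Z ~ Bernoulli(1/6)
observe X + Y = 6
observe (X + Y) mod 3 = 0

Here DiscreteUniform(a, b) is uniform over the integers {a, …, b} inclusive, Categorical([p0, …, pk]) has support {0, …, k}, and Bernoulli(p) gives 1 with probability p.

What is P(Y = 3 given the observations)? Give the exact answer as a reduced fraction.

P(Y = 3 | obs) = 1/2

Enumerate traces; 16 have nonzero weight after conditioning:
  (Y=3, W=0, X=3, Z=0) weight 5/432
  (Y=3, W=0, X=3, Z=1) weight 1/432
  (Y=3, W=1, X=3, Z=0) weight 5/216
  (Y=3, W=1, X=3, Z=1) weight 1/216
  (Y=3, W=2, X=3, Z=0) weight 5/216
  (Y=3, W=2, X=3, Z=1) weight 1/216
  (Y=3, W=3, X=3, Z=0) weight 5/144
  (Y=3, W=3, X=3, Z=1) weight 1/144
  (Y=4, W=0, X=2, Z=0) weight 1/54
  … 7 more
Group by Y:
  weight(Y=3) = 1/9
  weight(Y=4) = 1/9
Total weight = 1/9 + 1/9 = 2/9
P(Y=3 | obs) = 1/9 / 2/9 = 1/2
P(Y=4 | obs) = 1/9 / 2/9 = 1/2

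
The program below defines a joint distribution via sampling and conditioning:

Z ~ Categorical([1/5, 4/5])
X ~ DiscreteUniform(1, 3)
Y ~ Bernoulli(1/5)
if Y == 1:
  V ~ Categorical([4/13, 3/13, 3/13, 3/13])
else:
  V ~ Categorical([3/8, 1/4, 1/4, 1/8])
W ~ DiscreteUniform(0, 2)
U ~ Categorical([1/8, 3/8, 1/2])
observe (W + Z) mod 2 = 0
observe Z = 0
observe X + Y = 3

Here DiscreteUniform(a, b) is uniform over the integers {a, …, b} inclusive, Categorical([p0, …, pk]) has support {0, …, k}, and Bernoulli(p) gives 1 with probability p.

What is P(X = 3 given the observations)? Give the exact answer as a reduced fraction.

P(X = 3 | obs) = 4/5

Enumerate traces; 48 have nonzero weight after conditioning:
  (Z=0, X=2, Y=1, V=0, W=0, U=0) weight 1/5850
  (Z=0, X=2, Y=1, V=0, W=0, U=1) weight 1/1950
  (Z=0, X=2, Y=1, V=0, W=0, U=2) weight 2/2925
  (Z=0, X=2, Y=1, V=0, W=2, U=0) weight 1/5850
  (Z=0, X=2, Y=1, V=0, W=2, U=1) weight 1/1950
  (Z=0, X=2, Y=1, V=0, W=2, U=2) weight 2/2925
  (Z=0, X=2, Y=1, V=1, W=0, U=0) weight 1/7800
  (Z=0, X=2, Y=1, V=1, W=0, U=1) weight 1/2600
  (Z=0, X=3, Y=0, V=0, W=0, U=0) weight 1/1200
  … 39 more
Group by X:
  weight(X=2) = 2/225
  weight(X=3) = 8/225
Total weight = 2/225 + 8/225 = 2/45
P(X=2 | obs) = 2/225 / 2/45 = 1/5
P(X=3 | obs) = 8/225 / 2/45 = 4/5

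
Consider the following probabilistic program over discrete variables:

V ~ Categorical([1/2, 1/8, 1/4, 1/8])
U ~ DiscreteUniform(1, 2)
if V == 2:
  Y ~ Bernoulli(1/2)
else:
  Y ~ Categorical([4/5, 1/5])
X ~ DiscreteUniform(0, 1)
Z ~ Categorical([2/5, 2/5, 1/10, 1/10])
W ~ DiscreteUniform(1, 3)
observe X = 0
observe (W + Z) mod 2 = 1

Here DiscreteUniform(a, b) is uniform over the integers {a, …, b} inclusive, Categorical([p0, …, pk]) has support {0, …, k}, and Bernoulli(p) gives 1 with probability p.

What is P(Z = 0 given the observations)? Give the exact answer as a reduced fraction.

P(Z = 0 | obs) = 8/15

Enumerate traces; 96 have nonzero weight after conditioning:
  (V=0, U=1, Y=0, X=0, Z=0, W=1) weight 1/75
  (V=0, U=1, Y=0, X=0, Z=0, W=3) weight 1/75
  (V=0, U=1, Y=0, X=0, Z=1, W=2) weight 1/75
  (V=0, U=1, Y=0, X=0, Z=2, W=1) weight 1/300
  (V=0, U=1, Y=0, X=0, Z=2, W=3) weight 1/300
  (V=0, U=1, Y=0, X=0, Z=3, W=2) weight 1/300
  (V=0, U=1, Y=1, X=0, Z=0, W=1) weight 1/300
  (V=0, U=1, Y=1, X=0, Z=0, W=3) weight 1/300
  … 88 more
Group by Z:
  weight(Z=0) = 2/15
  weight(Z=1) = 1/15
  weight(Z=2) = 1/30
  weight(Z=3) = 1/60
Total weight = 2/15 + 1/15 + 1/30 + 1/60 = 1/4
P(Z=0 | obs) = 2/15 / 1/4 = 8/15
P(Z=1 | obs) = 1/15 / 1/4 = 4/15
P(Z=2 | obs) = 1/30 / 1/4 = 2/15
P(Z=3 | obs) = 1/60 / 1/4 = 1/15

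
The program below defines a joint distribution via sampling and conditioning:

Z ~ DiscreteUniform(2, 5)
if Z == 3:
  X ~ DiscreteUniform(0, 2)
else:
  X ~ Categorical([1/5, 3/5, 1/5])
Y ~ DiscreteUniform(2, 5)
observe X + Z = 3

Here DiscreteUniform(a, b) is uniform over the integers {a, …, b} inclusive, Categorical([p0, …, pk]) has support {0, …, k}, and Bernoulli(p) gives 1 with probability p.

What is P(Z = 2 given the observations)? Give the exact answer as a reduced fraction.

Enumerate traces; 8 have nonzero weight after conditioning:
  (Z=2, X=1, Y=2) weight 3/80
  (Z=2, X=1, Y=3) weight 3/80
  (Z=2, X=1, Y=4) weight 3/80
  (Z=2, X=1, Y=5) weight 3/80
  (Z=3, X=0, Y=2) weight 1/48
  (Z=3, X=0, Y=3) weight 1/48
  (Z=3, X=0, Y=4) weight 1/48
  (Z=3, X=0, Y=5) weight 1/48
Group by Z:
  weight(Z=2) = 3/20
  weight(Z=3) = 1/12
Total weight = 3/20 + 1/12 = 7/30
P(Z=2 | obs) = 3/20 / 7/30 = 9/14
P(Z=3 | obs) = 1/12 / 7/30 = 5/14

P(Z = 2 | obs) = 9/14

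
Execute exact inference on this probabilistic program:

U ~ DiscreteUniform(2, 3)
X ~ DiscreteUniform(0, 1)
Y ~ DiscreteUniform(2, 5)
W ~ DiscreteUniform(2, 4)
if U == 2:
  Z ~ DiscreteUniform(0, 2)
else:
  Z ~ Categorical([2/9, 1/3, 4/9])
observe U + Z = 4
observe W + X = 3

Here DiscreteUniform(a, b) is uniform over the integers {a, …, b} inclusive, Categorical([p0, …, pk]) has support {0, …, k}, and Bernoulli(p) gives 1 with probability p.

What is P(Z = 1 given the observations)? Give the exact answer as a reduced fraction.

P(Z = 1 | obs) = 1/2

Enumerate traces; 16 have nonzero weight after conditioning:
  (U=2, X=0, Y=2, W=3, Z=2) weight 1/144
  (U=2, X=0, Y=3, W=3, Z=2) weight 1/144
  (U=2, X=0, Y=4, W=3, Z=2) weight 1/144
  (U=2, X=0, Y=5, W=3, Z=2) weight 1/144
  (U=2, X=1, Y=2, W=2, Z=2) weight 1/144
  (U=2, X=1, Y=3, W=2, Z=2) weight 1/144
  (U=2, X=1, Y=4, W=2, Z=2) weight 1/144
  (U=2, X=1, Y=5, W=2, Z=2) weight 1/144
  (U=3, X=0, Y=2, W=3, Z=1) weight 1/144
  … 7 more
Group by Z:
  weight(Z=1) = 1/18
  weight(Z=2) = 1/18
Total weight = 1/18 + 1/18 = 1/9
P(Z=1 | obs) = 1/18 / 1/9 = 1/2
P(Z=2 | obs) = 1/18 / 1/9 = 1/2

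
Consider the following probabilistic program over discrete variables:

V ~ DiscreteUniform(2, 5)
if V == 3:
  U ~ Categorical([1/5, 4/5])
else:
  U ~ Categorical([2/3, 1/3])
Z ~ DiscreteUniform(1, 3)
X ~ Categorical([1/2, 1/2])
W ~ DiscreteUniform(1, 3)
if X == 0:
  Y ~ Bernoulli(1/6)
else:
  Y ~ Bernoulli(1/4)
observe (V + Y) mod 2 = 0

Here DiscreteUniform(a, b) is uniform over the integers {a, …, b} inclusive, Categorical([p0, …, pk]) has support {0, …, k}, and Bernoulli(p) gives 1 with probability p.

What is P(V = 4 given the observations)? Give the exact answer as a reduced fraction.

P(V = 4 | obs) = 19/48

Enumerate traces; 144 have nonzero weight after conditioning:
  (V=2, U=0, Z=1, X=0, W=1, Y=0) weight 5/648
  (V=2, U=0, Z=1, X=0, W=2, Y=0) weight 5/648
  (V=2, U=0, Z=1, X=0, W=3, Y=0) weight 5/648
  (V=2, U=0, Z=1, X=1, W=1, Y=0) weight 1/144
  (V=2, U=0, Z=1, X=1, W=2, Y=0) weight 1/144
  (V=2, U=0, Z=1, X=1, W=3, Y=0) weight 1/144
  (V=2, U=0, Z=2, X=0, W=1, Y=0) weight 5/648
  (V=2, U=0, Z=2, X=0, W=2, Y=0) weight 5/648
  (V=3, U=0, Z=1, X=0, W=1, Y=1) weight 1/2160
  (V=4, U=0, Z=1, X=0, W=1, Y=0) weight 5/648
  … 134 more
Group by V:
  weight(V=2) = 19/96
  weight(V=3) = 5/96
  weight(V=4) = 19/96
  weight(V=5) = 5/96
Total weight = 19/96 + 5/96 + 19/96 + 5/96 = 1/2
P(V=2 | obs) = 19/96 / 1/2 = 19/48
P(V=3 | obs) = 5/96 / 1/2 = 5/48
P(V=4 | obs) = 19/96 / 1/2 = 19/48
P(V=5 | obs) = 5/96 / 1/2 = 5/48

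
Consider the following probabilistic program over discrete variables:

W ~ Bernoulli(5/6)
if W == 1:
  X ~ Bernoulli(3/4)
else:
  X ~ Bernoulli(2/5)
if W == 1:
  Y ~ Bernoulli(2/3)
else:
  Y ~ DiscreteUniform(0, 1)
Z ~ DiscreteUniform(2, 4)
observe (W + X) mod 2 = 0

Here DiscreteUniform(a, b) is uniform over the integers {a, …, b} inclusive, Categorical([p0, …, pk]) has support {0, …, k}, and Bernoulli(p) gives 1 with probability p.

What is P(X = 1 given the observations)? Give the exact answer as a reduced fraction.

Enumerate traces; 12 have nonzero weight after conditioning:
  (W=0, X=0, Y=0, Z=2) weight 1/60
  (W=0, X=0, Y=0, Z=3) weight 1/60
  (W=0, X=0, Y=0, Z=4) weight 1/60
  (W=0, X=0, Y=1, Z=2) weight 1/60
  (W=0, X=0, Y=1, Z=3) weight 1/60
  (W=0, X=0, Y=1, Z=4) weight 1/60
  (W=1, X=1, Y=0, Z=2) weight 5/72
  (W=1, X=1, Y=0, Z=3) weight 5/72
  … 4 more
Group by X:
  weight(X=0) = 1/10
  weight(X=1) = 5/8
Total weight = 1/10 + 5/8 = 29/40
P(X=0 | obs) = 1/10 / 29/40 = 4/29
P(X=1 | obs) = 5/8 / 29/40 = 25/29

P(X = 1 | obs) = 25/29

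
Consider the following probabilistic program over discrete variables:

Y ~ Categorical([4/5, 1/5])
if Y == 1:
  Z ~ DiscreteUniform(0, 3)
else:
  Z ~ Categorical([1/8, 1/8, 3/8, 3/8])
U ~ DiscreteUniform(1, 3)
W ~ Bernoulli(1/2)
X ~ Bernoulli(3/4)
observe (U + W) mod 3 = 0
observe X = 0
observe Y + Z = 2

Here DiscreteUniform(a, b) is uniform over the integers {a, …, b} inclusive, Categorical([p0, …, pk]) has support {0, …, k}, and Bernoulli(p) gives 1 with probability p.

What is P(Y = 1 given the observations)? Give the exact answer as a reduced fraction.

Enumerate traces; 4 have nonzero weight after conditioning:
  (Y=0, Z=2, U=2, W=1, X=0) weight 1/80
  (Y=0, Z=2, U=3, W=0, X=0) weight 1/80
  (Y=1, Z=1, U=2, W=1, X=0) weight 1/480
  (Y=1, Z=1, U=3, W=0, X=0) weight 1/480
Group by Y:
  weight(Y=0) = 1/40
  weight(Y=1) = 1/240
Total weight = 1/40 + 1/240 = 7/240
P(Y=0 | obs) = 1/40 / 7/240 = 6/7
P(Y=1 | obs) = 1/240 / 7/240 = 1/7

P(Y = 1 | obs) = 1/7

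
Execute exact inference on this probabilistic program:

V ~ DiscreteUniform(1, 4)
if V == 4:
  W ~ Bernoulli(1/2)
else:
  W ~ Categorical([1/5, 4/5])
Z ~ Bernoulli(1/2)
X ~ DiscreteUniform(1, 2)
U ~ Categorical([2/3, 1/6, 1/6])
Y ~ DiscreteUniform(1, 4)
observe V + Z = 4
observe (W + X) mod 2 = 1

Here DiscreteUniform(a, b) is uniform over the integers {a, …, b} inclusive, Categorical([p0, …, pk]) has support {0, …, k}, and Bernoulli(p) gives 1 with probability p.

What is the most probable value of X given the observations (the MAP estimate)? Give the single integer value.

argmax_v P(X = v | obs) = 2

Enumerate traces; 48 have nonzero weight after conditioning:
  (V=3, W=0, Z=1, X=1, U=0, Y=1) weight 1/480
  (V=3, W=0, Z=1, X=1, U=0, Y=2) weight 1/480
  (V=3, W=0, Z=1, X=1, U=0, Y=3) weight 1/480
  (V=3, W=0, Z=1, X=1, U=0, Y=4) weight 1/480
  (V=3, W=0, Z=1, X=1, U=1, Y=1) weight 1/1920
  (V=3, W=0, Z=1, X=1, U=1, Y=2) weight 1/1920
  (V=3, W=0, Z=1, X=1, U=1, Y=3) weight 1/1920
  (V=3, W=0, Z=1, X=1, U=1, Y=4) weight 1/1920
  (V=3, W=1, Z=1, X=2, U=0, Y=1) weight 1/120
  … 39 more
Group by X:
  weight(X=1) = 7/160
  weight(X=2) = 13/160
Total weight = 7/160 + 13/160 = 1/8
P(X=1 | obs) = 7/160 / 1/8 = 7/20
P(X=2 | obs) = 13/160 / 1/8 = 13/20
argmax = 2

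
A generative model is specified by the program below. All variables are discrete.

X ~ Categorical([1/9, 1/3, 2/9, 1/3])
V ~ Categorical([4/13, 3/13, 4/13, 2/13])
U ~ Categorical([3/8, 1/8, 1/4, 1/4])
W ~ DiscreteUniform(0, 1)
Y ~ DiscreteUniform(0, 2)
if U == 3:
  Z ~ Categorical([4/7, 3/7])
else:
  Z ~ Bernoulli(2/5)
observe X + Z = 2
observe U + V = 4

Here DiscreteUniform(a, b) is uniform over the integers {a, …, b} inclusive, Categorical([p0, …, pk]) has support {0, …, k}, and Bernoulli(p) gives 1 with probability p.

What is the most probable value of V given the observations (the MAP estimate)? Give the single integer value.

Enumerate traces; 36 have nonzero weight after conditioning:
  (X=1, V=1, U=3, W=0, Y=0, Z=1) weight 1/728
  (X=1, V=1, U=3, W=0, Y=1, Z=1) weight 1/728
  (X=1, V=1, U=3, W=0, Y=2, Z=1) weight 1/728
  (X=1, V=1, U=3, W=1, Y=0, Z=1) weight 1/728
  (X=1, V=1, U=3, W=1, Y=1, Z=1) weight 1/728
  (X=1, V=1, U=3, W=1, Y=2, Z=1) weight 1/728
  (X=1, V=2, U=2, W=0, Y=0, Z=1) weight 1/585
  (X=1, V=2, U=2, W=0, Y=1, Z=1) weight 1/585
  (X=1, V=3, U=1, W=0, Y=0, Z=1) weight 1/2340
  … 27 more
Group by V:
  weight(V=1) = 17/1092
  weight(V=2) = 4/195
  weight(V=3) = 1/195
Total weight = 17/1092 + 4/195 + 1/195 = 15/364
P(V=1 | obs) = 17/1092 / 15/364 = 17/45
P(V=2 | obs) = 4/195 / 15/364 = 112/225
P(V=3 | obs) = 1/195 / 15/364 = 28/225
argmax = 2

argmax_v P(V = v | obs) = 2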